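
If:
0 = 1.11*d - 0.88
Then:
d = 0.79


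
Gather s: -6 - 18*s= -18*s - 6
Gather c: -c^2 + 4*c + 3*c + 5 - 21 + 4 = -c^2 + 7*c - 12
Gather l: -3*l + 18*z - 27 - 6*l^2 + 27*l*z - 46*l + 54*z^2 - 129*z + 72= -6*l^2 + l*(27*z - 49) + 54*z^2 - 111*z + 45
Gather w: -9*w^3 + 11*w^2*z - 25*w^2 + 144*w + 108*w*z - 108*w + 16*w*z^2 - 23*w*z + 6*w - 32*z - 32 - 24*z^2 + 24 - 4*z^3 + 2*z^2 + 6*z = -9*w^3 + w^2*(11*z - 25) + w*(16*z^2 + 85*z + 42) - 4*z^3 - 22*z^2 - 26*z - 8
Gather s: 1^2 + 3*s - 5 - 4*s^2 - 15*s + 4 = -4*s^2 - 12*s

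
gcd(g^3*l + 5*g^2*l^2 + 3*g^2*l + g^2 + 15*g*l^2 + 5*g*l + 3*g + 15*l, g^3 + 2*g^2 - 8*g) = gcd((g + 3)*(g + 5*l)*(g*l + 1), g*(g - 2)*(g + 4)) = 1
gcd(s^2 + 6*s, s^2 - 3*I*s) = s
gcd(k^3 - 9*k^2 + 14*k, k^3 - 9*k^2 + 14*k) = k^3 - 9*k^2 + 14*k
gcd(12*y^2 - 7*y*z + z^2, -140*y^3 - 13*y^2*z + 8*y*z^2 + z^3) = 4*y - z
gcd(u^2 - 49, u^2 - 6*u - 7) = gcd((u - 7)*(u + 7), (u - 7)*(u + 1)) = u - 7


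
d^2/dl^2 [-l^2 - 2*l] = -2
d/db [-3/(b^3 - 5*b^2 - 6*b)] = 3*(3*b^2 - 10*b - 6)/(b^2*(-b^2 + 5*b + 6)^2)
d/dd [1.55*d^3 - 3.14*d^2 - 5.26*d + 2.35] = 4.65*d^2 - 6.28*d - 5.26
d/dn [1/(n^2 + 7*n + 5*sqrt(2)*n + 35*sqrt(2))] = (-2*n - 5*sqrt(2) - 7)/(n^2 + 7*n + 5*sqrt(2)*n + 35*sqrt(2))^2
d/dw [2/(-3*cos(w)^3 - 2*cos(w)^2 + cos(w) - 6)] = 2*(-9*cos(w)^2 - 4*cos(w) + 1)*sin(w)/(3*cos(w)^3 + 2*cos(w)^2 - cos(w) + 6)^2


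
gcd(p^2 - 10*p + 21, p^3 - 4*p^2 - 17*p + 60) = p - 3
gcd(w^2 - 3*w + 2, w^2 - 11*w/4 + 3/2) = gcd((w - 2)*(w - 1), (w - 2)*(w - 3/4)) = w - 2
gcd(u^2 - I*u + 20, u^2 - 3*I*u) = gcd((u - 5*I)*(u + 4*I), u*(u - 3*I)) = 1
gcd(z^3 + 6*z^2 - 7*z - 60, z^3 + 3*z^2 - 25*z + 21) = z - 3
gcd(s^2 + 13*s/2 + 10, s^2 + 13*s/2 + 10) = s^2 + 13*s/2 + 10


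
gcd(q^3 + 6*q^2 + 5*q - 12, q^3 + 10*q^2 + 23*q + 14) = 1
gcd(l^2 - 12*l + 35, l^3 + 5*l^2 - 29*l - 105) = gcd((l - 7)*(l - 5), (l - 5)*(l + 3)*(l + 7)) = l - 5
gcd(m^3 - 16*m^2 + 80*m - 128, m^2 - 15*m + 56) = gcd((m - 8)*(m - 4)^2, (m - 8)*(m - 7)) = m - 8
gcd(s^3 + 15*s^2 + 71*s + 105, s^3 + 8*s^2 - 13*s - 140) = s^2 + 12*s + 35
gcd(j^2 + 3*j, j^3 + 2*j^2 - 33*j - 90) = j + 3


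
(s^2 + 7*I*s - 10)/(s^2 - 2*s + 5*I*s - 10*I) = (s + 2*I)/(s - 2)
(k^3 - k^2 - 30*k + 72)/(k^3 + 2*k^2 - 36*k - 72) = (k^2 - 7*k + 12)/(k^2 - 4*k - 12)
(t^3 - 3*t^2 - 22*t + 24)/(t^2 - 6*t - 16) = (-t^3 + 3*t^2 + 22*t - 24)/(-t^2 + 6*t + 16)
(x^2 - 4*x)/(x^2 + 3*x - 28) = x/(x + 7)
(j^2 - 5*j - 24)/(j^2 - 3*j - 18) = (j - 8)/(j - 6)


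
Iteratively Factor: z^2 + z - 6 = (z - 2)*(z + 3)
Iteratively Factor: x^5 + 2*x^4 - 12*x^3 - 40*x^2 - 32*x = (x + 2)*(x^4 - 12*x^2 - 16*x) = (x - 4)*(x + 2)*(x^3 + 4*x^2 + 4*x) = (x - 4)*(x + 2)^2*(x^2 + 2*x) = x*(x - 4)*(x + 2)^2*(x + 2)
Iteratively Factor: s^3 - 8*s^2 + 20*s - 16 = (s - 4)*(s^2 - 4*s + 4) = (s - 4)*(s - 2)*(s - 2)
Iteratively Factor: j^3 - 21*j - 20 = (j - 5)*(j^2 + 5*j + 4) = (j - 5)*(j + 4)*(j + 1)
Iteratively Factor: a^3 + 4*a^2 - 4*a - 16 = (a + 4)*(a^2 - 4) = (a - 2)*(a + 4)*(a + 2)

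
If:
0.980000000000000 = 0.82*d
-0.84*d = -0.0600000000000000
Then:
No Solution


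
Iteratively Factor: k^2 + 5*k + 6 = (k + 3)*(k + 2)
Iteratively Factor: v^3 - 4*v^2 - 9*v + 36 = (v - 4)*(v^2 - 9) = (v - 4)*(v + 3)*(v - 3)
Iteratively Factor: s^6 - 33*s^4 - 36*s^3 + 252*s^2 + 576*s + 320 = (s - 5)*(s^5 + 5*s^4 - 8*s^3 - 76*s^2 - 128*s - 64) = (s - 5)*(s + 2)*(s^4 + 3*s^3 - 14*s^2 - 48*s - 32) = (s - 5)*(s + 2)^2*(s^3 + s^2 - 16*s - 16) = (s - 5)*(s + 2)^2*(s + 4)*(s^2 - 3*s - 4) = (s - 5)*(s - 4)*(s + 2)^2*(s + 4)*(s + 1)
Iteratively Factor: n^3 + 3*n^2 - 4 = (n + 2)*(n^2 + n - 2) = (n + 2)^2*(n - 1)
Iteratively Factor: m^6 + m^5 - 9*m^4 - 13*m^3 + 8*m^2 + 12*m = (m + 2)*(m^5 - m^4 - 7*m^3 + m^2 + 6*m) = (m + 2)^2*(m^4 - 3*m^3 - m^2 + 3*m) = m*(m + 2)^2*(m^3 - 3*m^2 - m + 3) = m*(m - 3)*(m + 2)^2*(m^2 - 1) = m*(m - 3)*(m - 1)*(m + 2)^2*(m + 1)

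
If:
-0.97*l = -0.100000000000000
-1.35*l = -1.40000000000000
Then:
No Solution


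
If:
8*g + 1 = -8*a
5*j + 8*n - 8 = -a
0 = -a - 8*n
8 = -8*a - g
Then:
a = -9/8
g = 1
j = 8/5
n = 9/64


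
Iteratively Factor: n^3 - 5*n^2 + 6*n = (n - 3)*(n^2 - 2*n) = (n - 3)*(n - 2)*(n)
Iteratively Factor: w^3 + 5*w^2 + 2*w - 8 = (w + 4)*(w^2 + w - 2) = (w - 1)*(w + 4)*(w + 2)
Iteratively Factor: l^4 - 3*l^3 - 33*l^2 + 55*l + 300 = (l + 4)*(l^3 - 7*l^2 - 5*l + 75) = (l - 5)*(l + 4)*(l^2 - 2*l - 15) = (l - 5)*(l + 3)*(l + 4)*(l - 5)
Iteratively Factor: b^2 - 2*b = (b - 2)*(b)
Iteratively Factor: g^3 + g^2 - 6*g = (g - 2)*(g^2 + 3*g) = (g - 2)*(g + 3)*(g)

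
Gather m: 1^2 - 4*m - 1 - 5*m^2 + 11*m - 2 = -5*m^2 + 7*m - 2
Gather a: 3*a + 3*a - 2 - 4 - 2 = 6*a - 8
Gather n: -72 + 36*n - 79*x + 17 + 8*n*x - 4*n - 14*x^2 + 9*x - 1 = n*(8*x + 32) - 14*x^2 - 70*x - 56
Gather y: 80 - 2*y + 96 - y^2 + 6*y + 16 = -y^2 + 4*y + 192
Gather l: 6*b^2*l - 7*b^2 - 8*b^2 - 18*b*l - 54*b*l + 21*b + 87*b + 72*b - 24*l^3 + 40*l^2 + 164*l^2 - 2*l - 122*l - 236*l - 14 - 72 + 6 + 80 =-15*b^2 + 180*b - 24*l^3 + 204*l^2 + l*(6*b^2 - 72*b - 360)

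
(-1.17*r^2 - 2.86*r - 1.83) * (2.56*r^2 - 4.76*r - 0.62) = -2.9952*r^4 - 1.7524*r^3 + 9.6542*r^2 + 10.484*r + 1.1346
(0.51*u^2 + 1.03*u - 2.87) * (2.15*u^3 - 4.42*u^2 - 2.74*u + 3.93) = 1.0965*u^5 - 0.0396999999999998*u^4 - 12.1205*u^3 + 11.8675*u^2 + 11.9117*u - 11.2791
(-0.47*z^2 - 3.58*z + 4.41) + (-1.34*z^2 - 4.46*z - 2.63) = -1.81*z^2 - 8.04*z + 1.78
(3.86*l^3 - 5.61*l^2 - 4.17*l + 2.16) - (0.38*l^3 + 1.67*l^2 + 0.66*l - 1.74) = 3.48*l^3 - 7.28*l^2 - 4.83*l + 3.9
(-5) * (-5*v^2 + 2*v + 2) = 25*v^2 - 10*v - 10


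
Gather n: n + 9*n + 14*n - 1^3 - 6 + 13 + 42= 24*n + 48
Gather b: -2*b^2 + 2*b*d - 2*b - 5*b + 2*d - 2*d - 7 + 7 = -2*b^2 + b*(2*d - 7)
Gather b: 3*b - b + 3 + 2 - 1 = 2*b + 4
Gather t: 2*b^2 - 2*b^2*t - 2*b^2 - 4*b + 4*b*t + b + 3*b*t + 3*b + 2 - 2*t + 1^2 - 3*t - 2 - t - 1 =t*(-2*b^2 + 7*b - 6)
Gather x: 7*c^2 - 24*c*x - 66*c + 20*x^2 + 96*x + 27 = 7*c^2 - 66*c + 20*x^2 + x*(96 - 24*c) + 27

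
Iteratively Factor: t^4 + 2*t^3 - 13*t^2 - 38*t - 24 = (t + 2)*(t^3 - 13*t - 12) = (t + 1)*(t + 2)*(t^2 - t - 12) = (t + 1)*(t + 2)*(t + 3)*(t - 4)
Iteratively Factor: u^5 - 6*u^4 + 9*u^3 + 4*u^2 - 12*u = (u - 2)*(u^4 - 4*u^3 + u^2 + 6*u) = (u - 2)*(u + 1)*(u^3 - 5*u^2 + 6*u) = (u - 2)^2*(u + 1)*(u^2 - 3*u) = (u - 3)*(u - 2)^2*(u + 1)*(u)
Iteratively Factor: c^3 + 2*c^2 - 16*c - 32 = (c + 2)*(c^2 - 16) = (c + 2)*(c + 4)*(c - 4)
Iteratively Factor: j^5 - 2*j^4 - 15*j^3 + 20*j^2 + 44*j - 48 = (j + 2)*(j^4 - 4*j^3 - 7*j^2 + 34*j - 24) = (j - 4)*(j + 2)*(j^3 - 7*j + 6) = (j - 4)*(j + 2)*(j + 3)*(j^2 - 3*j + 2) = (j - 4)*(j - 2)*(j + 2)*(j + 3)*(j - 1)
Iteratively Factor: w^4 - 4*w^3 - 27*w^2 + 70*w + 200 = (w - 5)*(w^3 + w^2 - 22*w - 40) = (w - 5)*(w + 2)*(w^2 - w - 20) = (w - 5)^2*(w + 2)*(w + 4)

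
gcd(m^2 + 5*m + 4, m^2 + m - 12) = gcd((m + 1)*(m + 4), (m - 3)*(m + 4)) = m + 4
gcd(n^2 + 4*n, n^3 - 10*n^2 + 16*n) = n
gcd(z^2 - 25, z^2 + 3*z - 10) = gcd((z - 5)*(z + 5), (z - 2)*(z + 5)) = z + 5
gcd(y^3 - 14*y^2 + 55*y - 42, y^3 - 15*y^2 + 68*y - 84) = y^2 - 13*y + 42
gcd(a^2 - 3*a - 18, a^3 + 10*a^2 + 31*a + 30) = a + 3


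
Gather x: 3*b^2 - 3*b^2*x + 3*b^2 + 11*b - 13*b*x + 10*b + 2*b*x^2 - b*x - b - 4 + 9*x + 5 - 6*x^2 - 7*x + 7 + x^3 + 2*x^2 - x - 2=6*b^2 + 20*b + x^3 + x^2*(2*b - 4) + x*(-3*b^2 - 14*b + 1) + 6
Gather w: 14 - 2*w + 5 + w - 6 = 13 - w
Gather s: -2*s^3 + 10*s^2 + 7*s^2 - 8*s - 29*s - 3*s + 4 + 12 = -2*s^3 + 17*s^2 - 40*s + 16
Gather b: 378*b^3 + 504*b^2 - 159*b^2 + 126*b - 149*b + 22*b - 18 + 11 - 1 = 378*b^3 + 345*b^2 - b - 8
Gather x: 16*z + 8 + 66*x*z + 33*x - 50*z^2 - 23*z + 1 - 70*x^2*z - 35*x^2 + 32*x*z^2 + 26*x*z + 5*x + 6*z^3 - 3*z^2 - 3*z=x^2*(-70*z - 35) + x*(32*z^2 + 92*z + 38) + 6*z^3 - 53*z^2 - 10*z + 9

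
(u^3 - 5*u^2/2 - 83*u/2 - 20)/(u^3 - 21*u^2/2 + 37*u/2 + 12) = (u + 5)/(u - 3)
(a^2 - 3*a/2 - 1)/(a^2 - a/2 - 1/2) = (a - 2)/(a - 1)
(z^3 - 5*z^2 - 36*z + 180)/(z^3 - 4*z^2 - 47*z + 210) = (z + 6)/(z + 7)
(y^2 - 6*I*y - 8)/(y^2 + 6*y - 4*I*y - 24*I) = (y - 2*I)/(y + 6)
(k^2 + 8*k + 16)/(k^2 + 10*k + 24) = (k + 4)/(k + 6)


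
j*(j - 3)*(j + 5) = j^3 + 2*j^2 - 15*j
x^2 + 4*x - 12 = (x - 2)*(x + 6)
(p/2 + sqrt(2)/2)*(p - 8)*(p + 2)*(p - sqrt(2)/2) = p^4/2 - 3*p^3 + sqrt(2)*p^3/4 - 17*p^2/2 - 3*sqrt(2)*p^2/2 - 4*sqrt(2)*p + 3*p + 8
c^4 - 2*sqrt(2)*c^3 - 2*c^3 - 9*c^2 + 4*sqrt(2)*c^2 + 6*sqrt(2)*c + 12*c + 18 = (c - 3)*(c + 1)*(c - 3*sqrt(2))*(c + sqrt(2))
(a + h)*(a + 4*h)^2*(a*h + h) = a^4*h + 9*a^3*h^2 + a^3*h + 24*a^2*h^3 + 9*a^2*h^2 + 16*a*h^4 + 24*a*h^3 + 16*h^4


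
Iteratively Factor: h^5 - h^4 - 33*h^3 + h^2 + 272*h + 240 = (h + 1)*(h^4 - 2*h^3 - 31*h^2 + 32*h + 240) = (h + 1)*(h + 3)*(h^3 - 5*h^2 - 16*h + 80) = (h - 4)*(h + 1)*(h + 3)*(h^2 - h - 20) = (h - 4)*(h + 1)*(h + 3)*(h + 4)*(h - 5)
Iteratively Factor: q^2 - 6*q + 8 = (q - 4)*(q - 2)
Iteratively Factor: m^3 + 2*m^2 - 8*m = (m + 4)*(m^2 - 2*m) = (m - 2)*(m + 4)*(m)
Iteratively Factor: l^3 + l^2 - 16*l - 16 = (l - 4)*(l^2 + 5*l + 4) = (l - 4)*(l + 4)*(l + 1)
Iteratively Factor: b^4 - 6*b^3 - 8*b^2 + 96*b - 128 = (b - 4)*(b^3 - 2*b^2 - 16*b + 32) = (b - 4)^2*(b^2 + 2*b - 8) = (b - 4)^2*(b + 4)*(b - 2)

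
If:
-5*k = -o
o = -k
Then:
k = 0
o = 0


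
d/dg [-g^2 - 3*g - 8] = -2*g - 3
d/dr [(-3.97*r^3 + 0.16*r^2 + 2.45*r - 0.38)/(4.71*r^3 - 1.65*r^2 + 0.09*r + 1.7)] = (5.7969*r^4 - 23.7936*r^3 - 10.8207*r^2 - 0.71*r + 4.1992)/(22.1841*r^6 - 15.543*r^5 + 3.5703*r^4 + 15.717*r^3 - 5.6019*r^2 + 0.306*r + 2.89)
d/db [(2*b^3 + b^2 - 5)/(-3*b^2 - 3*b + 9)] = (-2*b^4 - 4*b^3 + 17*b^2 - 4*b - 5)/(3*(b^4 + 2*b^3 - 5*b^2 - 6*b + 9))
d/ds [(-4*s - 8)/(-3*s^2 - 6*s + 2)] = 4*(3*s^2 + 6*s - 6*(s + 1)*(s + 2) - 2)/(3*s^2 + 6*s - 2)^2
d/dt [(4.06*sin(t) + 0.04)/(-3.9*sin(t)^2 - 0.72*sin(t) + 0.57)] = (15.834*sin(t)^2 + 0.312*sin(t) + 2.343)*cos(t)/(15.21*sin(t)^4 + 5.616*sin(t)^3 - 3.9276*sin(t)^2 - 0.8208*sin(t) + 0.3249)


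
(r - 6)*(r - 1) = r^2 - 7*r + 6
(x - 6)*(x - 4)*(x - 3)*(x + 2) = x^4 - 11*x^3 + 28*x^2 + 36*x - 144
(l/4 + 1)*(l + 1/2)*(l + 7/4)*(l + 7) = l^4/4 + 53*l^3/16 + 429*l^2/32 + 581*l/32 + 49/8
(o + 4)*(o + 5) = o^2 + 9*o + 20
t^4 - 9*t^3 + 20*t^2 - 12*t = t*(t - 6)*(t - 2)*(t - 1)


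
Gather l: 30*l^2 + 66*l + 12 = 30*l^2 + 66*l + 12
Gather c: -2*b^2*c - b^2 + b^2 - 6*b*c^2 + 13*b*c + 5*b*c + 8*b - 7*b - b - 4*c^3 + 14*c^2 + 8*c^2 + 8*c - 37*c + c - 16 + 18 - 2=-4*c^3 + c^2*(22 - 6*b) + c*(-2*b^2 + 18*b - 28)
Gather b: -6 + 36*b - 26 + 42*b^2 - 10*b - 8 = 42*b^2 + 26*b - 40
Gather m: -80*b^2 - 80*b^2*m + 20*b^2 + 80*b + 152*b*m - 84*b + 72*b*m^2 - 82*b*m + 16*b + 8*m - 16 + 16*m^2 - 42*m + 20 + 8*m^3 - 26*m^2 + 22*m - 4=-60*b^2 + 12*b + 8*m^3 + m^2*(72*b - 10) + m*(-80*b^2 + 70*b - 12)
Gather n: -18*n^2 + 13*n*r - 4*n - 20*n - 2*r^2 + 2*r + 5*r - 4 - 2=-18*n^2 + n*(13*r - 24) - 2*r^2 + 7*r - 6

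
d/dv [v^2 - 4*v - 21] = 2*v - 4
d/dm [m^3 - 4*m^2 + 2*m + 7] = 3*m^2 - 8*m + 2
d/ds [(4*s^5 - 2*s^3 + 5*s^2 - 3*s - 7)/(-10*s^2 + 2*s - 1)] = (-120*s^6 + 32*s^5 - 8*s^3 - 14*s^2 - 150*s + 17)/(100*s^4 - 40*s^3 + 24*s^2 - 4*s + 1)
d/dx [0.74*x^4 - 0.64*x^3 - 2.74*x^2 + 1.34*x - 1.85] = 2.96*x^3 - 1.92*x^2 - 5.48*x + 1.34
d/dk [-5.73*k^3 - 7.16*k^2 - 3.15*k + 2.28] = -17.19*k^2 - 14.32*k - 3.15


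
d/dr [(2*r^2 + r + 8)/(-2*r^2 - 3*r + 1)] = (-4*r^2 + 36*r + 25)/(4*r^4 + 12*r^3 + 5*r^2 - 6*r + 1)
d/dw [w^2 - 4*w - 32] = 2*w - 4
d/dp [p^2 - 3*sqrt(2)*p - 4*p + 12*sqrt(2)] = 2*p - 3*sqrt(2) - 4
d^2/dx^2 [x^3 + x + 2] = 6*x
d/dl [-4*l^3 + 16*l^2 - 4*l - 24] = -12*l^2 + 32*l - 4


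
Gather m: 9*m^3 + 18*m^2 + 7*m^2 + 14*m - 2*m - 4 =9*m^3 + 25*m^2 + 12*m - 4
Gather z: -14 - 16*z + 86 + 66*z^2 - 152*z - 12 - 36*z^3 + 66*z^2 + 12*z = -36*z^3 + 132*z^2 - 156*z + 60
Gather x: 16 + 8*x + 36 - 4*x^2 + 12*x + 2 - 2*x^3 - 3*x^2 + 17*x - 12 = -2*x^3 - 7*x^2 + 37*x + 42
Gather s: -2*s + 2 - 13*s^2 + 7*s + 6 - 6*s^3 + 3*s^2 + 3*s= -6*s^3 - 10*s^2 + 8*s + 8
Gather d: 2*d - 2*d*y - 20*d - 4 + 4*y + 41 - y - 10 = d*(-2*y - 18) + 3*y + 27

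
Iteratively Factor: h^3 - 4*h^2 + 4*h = (h - 2)*(h^2 - 2*h) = h*(h - 2)*(h - 2)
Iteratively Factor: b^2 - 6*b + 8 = (b - 4)*(b - 2)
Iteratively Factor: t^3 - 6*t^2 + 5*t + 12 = (t - 3)*(t^2 - 3*t - 4) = (t - 4)*(t - 3)*(t + 1)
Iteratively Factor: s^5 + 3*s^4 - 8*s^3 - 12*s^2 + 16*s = (s - 1)*(s^4 + 4*s^3 - 4*s^2 - 16*s) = (s - 1)*(s + 4)*(s^3 - 4*s) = (s - 1)*(s + 2)*(s + 4)*(s^2 - 2*s) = (s - 2)*(s - 1)*(s + 2)*(s + 4)*(s)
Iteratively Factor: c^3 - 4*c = (c - 2)*(c^2 + 2*c) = c*(c - 2)*(c + 2)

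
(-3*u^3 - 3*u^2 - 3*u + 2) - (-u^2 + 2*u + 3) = -3*u^3 - 2*u^2 - 5*u - 1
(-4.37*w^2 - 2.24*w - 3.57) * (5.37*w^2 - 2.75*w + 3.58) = -23.4669*w^4 - 0.0113000000000021*w^3 - 28.6555*w^2 + 1.7983*w - 12.7806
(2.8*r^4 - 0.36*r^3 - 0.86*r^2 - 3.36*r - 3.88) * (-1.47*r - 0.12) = -4.116*r^5 + 0.1932*r^4 + 1.3074*r^3 + 5.0424*r^2 + 6.1068*r + 0.4656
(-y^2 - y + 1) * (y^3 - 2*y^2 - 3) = -y^5 + y^4 + 3*y^3 + y^2 + 3*y - 3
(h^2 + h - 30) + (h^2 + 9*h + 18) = 2*h^2 + 10*h - 12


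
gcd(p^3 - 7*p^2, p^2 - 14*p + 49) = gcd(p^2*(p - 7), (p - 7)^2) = p - 7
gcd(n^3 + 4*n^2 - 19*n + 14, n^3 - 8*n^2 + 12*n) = n - 2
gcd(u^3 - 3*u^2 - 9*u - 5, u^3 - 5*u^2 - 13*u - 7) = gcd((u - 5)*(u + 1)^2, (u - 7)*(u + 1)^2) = u^2 + 2*u + 1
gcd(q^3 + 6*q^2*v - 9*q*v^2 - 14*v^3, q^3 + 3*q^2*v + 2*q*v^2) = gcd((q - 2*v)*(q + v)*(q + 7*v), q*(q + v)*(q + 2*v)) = q + v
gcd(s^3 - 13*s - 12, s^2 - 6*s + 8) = s - 4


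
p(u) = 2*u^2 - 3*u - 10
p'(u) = 4*u - 3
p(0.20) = -10.52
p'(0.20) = -2.20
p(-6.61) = 97.21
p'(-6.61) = -29.44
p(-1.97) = 3.67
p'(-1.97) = -10.88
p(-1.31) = -2.64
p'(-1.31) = -8.24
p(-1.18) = -3.68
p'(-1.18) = -7.72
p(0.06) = -10.17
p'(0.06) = -2.76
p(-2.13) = 5.46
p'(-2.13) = -11.52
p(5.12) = 27.07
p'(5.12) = 17.48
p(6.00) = 44.00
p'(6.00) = 21.00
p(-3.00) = 17.00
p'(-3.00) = -15.00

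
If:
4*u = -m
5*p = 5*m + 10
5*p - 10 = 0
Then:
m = 0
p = 2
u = 0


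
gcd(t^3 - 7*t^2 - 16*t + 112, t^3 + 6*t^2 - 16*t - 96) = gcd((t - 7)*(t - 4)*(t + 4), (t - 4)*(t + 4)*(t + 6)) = t^2 - 16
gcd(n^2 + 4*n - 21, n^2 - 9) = n - 3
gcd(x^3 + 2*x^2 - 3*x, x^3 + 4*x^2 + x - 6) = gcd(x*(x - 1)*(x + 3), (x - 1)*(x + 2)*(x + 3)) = x^2 + 2*x - 3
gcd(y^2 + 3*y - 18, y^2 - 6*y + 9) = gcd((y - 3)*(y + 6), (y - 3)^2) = y - 3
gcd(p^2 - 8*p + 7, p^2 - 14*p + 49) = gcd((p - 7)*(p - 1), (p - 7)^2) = p - 7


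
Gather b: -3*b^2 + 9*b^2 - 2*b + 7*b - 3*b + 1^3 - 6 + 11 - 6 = 6*b^2 + 2*b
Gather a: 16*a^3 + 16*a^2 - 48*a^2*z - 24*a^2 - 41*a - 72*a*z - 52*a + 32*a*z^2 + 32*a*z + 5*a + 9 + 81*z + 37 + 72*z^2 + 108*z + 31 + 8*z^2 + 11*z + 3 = 16*a^3 + a^2*(-48*z - 8) + a*(32*z^2 - 40*z - 88) + 80*z^2 + 200*z + 80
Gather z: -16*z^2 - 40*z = -16*z^2 - 40*z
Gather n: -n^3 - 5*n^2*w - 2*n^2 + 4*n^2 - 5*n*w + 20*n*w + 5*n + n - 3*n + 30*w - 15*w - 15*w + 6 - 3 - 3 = -n^3 + n^2*(2 - 5*w) + n*(15*w + 3)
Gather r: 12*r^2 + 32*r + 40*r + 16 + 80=12*r^2 + 72*r + 96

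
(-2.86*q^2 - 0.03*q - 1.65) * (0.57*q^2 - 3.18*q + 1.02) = -1.6302*q^4 + 9.0777*q^3 - 3.7623*q^2 + 5.2164*q - 1.683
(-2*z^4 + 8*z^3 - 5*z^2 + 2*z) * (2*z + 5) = -4*z^5 + 6*z^4 + 30*z^3 - 21*z^2 + 10*z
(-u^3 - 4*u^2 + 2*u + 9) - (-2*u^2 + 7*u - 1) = -u^3 - 2*u^2 - 5*u + 10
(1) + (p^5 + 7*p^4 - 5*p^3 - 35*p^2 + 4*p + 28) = p^5 + 7*p^4 - 5*p^3 - 35*p^2 + 4*p + 29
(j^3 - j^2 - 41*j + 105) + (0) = j^3 - j^2 - 41*j + 105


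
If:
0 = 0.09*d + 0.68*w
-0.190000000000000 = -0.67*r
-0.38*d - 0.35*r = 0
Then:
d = -0.26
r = 0.28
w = 0.03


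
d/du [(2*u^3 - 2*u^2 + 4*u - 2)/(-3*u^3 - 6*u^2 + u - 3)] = 2*(-9*u^4 + 14*u^3 - 7*u^2 - 6*u - 5)/(9*u^6 + 36*u^5 + 30*u^4 + 6*u^3 + 37*u^2 - 6*u + 9)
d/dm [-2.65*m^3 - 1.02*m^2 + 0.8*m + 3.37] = -7.95*m^2 - 2.04*m + 0.8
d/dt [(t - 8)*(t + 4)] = 2*t - 4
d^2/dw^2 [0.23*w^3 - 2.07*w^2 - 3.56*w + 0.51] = 1.38*w - 4.14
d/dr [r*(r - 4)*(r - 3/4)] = 3*r^2 - 19*r/2 + 3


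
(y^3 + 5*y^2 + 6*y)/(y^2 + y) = (y^2 + 5*y + 6)/(y + 1)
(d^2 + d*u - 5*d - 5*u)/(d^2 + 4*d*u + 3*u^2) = (d - 5)/(d + 3*u)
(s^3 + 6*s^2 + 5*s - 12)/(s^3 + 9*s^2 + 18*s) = (s^2 + 3*s - 4)/(s*(s + 6))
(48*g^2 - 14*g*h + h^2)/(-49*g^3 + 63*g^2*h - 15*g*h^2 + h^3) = (-48*g^2 + 14*g*h - h^2)/(49*g^3 - 63*g^2*h + 15*g*h^2 - h^3)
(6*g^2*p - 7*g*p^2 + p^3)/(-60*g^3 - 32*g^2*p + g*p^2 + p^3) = p*(-g + p)/(10*g^2 + 7*g*p + p^2)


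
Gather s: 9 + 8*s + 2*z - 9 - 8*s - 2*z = 0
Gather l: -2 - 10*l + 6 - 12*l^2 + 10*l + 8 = 12 - 12*l^2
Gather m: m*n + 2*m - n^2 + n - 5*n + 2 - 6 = m*(n + 2) - n^2 - 4*n - 4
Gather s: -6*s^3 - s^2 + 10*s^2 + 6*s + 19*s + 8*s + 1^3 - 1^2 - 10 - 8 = -6*s^3 + 9*s^2 + 33*s - 18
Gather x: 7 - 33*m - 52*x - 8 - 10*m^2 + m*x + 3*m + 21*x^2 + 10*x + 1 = -10*m^2 - 30*m + 21*x^2 + x*(m - 42)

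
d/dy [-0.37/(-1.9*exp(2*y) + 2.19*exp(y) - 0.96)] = (0.8103 - 1.406*exp(y))*exp(y)/(1.9*exp(2*y) - 2.19*exp(y) + 0.96)^2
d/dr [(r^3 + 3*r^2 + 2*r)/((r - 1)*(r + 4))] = (r^4 + 6*r^3 - 5*r^2 - 24*r - 8)/(r^4 + 6*r^3 + r^2 - 24*r + 16)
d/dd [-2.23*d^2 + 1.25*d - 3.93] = 1.25 - 4.46*d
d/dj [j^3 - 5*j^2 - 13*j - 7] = 3*j^2 - 10*j - 13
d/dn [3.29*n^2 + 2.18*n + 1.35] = 6.58*n + 2.18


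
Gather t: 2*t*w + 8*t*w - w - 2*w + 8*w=10*t*w + 5*w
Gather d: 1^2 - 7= -6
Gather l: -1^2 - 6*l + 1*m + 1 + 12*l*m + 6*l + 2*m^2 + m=12*l*m + 2*m^2 + 2*m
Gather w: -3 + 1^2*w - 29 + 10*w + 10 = 11*w - 22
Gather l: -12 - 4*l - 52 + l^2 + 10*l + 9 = l^2 + 6*l - 55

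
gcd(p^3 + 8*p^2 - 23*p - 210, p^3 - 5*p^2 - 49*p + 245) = p^2 + 2*p - 35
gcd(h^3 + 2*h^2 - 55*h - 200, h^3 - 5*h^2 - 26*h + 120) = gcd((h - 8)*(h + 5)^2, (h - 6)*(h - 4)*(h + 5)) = h + 5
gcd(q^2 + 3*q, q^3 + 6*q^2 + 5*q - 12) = q + 3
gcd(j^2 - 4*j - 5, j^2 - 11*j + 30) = j - 5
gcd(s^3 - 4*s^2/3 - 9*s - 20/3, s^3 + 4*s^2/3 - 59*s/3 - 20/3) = s - 4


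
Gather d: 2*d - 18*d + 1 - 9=-16*d - 8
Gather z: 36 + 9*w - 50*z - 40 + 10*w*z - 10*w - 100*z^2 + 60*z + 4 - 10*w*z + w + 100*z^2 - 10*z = 0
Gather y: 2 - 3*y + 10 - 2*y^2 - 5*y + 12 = -2*y^2 - 8*y + 24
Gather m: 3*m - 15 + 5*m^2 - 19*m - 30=5*m^2 - 16*m - 45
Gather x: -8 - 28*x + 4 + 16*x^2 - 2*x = 16*x^2 - 30*x - 4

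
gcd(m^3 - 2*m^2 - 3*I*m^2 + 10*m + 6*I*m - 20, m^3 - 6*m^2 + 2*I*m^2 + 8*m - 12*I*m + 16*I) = m^2 + m*(-2 + 2*I) - 4*I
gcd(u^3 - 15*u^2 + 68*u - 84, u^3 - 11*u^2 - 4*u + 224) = u - 7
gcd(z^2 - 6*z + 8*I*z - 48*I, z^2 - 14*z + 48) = z - 6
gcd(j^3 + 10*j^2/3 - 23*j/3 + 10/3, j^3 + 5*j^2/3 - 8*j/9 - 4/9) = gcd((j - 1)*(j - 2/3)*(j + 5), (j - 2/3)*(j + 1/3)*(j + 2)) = j - 2/3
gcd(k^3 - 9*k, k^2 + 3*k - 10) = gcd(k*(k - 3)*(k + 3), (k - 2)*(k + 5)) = 1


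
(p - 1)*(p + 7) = p^2 + 6*p - 7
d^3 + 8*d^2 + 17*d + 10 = (d + 1)*(d + 2)*(d + 5)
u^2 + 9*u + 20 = (u + 4)*(u + 5)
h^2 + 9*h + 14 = (h + 2)*(h + 7)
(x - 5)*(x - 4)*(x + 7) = x^3 - 2*x^2 - 43*x + 140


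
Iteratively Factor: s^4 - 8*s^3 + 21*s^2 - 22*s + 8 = (s - 1)*(s^3 - 7*s^2 + 14*s - 8) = (s - 4)*(s - 1)*(s^2 - 3*s + 2) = (s - 4)*(s - 2)*(s - 1)*(s - 1)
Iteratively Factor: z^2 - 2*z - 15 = (z - 5)*(z + 3)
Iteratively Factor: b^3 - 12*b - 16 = (b - 4)*(b^2 + 4*b + 4) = (b - 4)*(b + 2)*(b + 2)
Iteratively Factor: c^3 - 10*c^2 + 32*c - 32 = (c - 4)*(c^2 - 6*c + 8) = (c - 4)*(c - 2)*(c - 4)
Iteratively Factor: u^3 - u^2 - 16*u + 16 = (u - 4)*(u^2 + 3*u - 4) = (u - 4)*(u - 1)*(u + 4)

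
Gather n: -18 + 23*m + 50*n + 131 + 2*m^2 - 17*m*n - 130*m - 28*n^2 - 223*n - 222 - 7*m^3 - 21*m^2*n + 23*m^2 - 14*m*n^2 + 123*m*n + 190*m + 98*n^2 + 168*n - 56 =-7*m^3 + 25*m^2 + 83*m + n^2*(70 - 14*m) + n*(-21*m^2 + 106*m - 5) - 165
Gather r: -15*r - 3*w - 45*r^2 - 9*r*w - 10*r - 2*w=-45*r^2 + r*(-9*w - 25) - 5*w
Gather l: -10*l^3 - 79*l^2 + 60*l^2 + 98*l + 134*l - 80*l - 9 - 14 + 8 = -10*l^3 - 19*l^2 + 152*l - 15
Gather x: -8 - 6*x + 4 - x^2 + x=-x^2 - 5*x - 4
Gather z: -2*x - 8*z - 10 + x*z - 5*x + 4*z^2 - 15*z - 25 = -7*x + 4*z^2 + z*(x - 23) - 35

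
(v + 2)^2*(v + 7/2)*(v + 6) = v^4 + 27*v^3/2 + 63*v^2 + 122*v + 84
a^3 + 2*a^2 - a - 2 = (a - 1)*(a + 1)*(a + 2)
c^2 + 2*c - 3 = (c - 1)*(c + 3)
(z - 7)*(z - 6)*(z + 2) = z^3 - 11*z^2 + 16*z + 84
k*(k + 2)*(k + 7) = k^3 + 9*k^2 + 14*k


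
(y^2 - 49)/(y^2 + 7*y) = (y - 7)/y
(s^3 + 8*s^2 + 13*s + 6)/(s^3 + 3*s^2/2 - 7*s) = 2*(s^3 + 8*s^2 + 13*s + 6)/(s*(2*s^2 + 3*s - 14))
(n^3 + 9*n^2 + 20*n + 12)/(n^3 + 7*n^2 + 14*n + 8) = (n + 6)/(n + 4)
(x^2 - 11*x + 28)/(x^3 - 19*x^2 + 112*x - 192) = (x^2 - 11*x + 28)/(x^3 - 19*x^2 + 112*x - 192)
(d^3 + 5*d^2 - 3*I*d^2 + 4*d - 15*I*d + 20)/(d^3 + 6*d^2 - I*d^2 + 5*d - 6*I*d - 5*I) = (d^2 - 3*I*d + 4)/(d^2 + d*(1 - I) - I)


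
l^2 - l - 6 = (l - 3)*(l + 2)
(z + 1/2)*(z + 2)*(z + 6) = z^3 + 17*z^2/2 + 16*z + 6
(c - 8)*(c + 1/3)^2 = c^3 - 22*c^2/3 - 47*c/9 - 8/9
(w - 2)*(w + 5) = w^2 + 3*w - 10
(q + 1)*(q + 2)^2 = q^3 + 5*q^2 + 8*q + 4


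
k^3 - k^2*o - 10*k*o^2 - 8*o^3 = (k - 4*o)*(k + o)*(k + 2*o)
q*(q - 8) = q^2 - 8*q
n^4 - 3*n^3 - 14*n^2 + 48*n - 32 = (n - 4)*(n - 2)*(n - 1)*(n + 4)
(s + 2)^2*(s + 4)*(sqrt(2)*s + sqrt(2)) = sqrt(2)*s^4 + 9*sqrt(2)*s^3 + 28*sqrt(2)*s^2 + 36*sqrt(2)*s + 16*sqrt(2)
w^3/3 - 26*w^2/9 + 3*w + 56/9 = (w/3 + 1/3)*(w - 7)*(w - 8/3)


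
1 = 1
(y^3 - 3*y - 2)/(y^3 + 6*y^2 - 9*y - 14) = (y + 1)/(y + 7)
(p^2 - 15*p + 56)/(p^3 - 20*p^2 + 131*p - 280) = 1/(p - 5)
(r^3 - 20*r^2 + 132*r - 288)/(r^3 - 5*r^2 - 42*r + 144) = (r^2 - 12*r + 36)/(r^2 + 3*r - 18)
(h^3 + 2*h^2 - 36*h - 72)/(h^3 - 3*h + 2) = (h^2 - 36)/(h^2 - 2*h + 1)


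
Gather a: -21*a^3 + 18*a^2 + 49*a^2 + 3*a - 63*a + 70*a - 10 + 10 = -21*a^3 + 67*a^2 + 10*a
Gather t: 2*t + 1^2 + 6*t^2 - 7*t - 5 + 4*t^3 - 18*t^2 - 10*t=4*t^3 - 12*t^2 - 15*t - 4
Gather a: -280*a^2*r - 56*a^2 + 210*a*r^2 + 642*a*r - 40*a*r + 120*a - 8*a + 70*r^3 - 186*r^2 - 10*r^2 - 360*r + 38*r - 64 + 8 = a^2*(-280*r - 56) + a*(210*r^2 + 602*r + 112) + 70*r^3 - 196*r^2 - 322*r - 56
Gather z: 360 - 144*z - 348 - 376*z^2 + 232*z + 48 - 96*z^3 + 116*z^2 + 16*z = -96*z^3 - 260*z^2 + 104*z + 60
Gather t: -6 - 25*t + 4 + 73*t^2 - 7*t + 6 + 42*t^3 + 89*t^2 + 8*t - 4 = 42*t^3 + 162*t^2 - 24*t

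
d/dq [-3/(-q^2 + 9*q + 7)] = 3*(9 - 2*q)/(-q^2 + 9*q + 7)^2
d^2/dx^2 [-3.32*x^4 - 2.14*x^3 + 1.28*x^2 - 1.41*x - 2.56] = -39.84*x^2 - 12.84*x + 2.56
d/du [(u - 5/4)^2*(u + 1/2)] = (4*u - 5)*(12*u - 1)/16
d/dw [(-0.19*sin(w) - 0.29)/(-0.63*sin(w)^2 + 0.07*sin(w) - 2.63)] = (-0.1197*sin(w)^2 - 0.3654*sin(w) + 0.52)*cos(w)/(0.3969*sin(w)^4 - 0.0882*sin(w)^3 + 3.3187*sin(w)^2 - 0.3682*sin(w) + 6.9169)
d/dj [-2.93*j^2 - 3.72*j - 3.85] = -5.86*j - 3.72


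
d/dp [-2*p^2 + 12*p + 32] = 12 - 4*p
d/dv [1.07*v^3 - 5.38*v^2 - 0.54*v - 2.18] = 3.21*v^2 - 10.76*v - 0.54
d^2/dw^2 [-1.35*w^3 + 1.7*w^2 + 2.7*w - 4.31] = 3.4 - 8.1*w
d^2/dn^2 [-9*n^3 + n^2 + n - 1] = 2 - 54*n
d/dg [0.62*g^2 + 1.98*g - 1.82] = 1.24*g + 1.98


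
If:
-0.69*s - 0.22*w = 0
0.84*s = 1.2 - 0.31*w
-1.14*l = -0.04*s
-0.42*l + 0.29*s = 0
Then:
No Solution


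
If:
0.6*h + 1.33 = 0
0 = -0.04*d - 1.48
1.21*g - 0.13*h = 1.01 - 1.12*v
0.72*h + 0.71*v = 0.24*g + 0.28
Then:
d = -37.00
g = -1.41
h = -2.22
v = 2.17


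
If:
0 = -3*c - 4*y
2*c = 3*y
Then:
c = 0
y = 0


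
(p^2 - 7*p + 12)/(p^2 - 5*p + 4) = (p - 3)/(p - 1)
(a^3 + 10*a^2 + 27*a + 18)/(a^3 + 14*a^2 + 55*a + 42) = (a + 3)/(a + 7)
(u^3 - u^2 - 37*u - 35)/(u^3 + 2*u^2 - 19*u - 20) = (u - 7)/(u - 4)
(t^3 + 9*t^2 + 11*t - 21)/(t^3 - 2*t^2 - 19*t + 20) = (t^2 + 10*t + 21)/(t^2 - t - 20)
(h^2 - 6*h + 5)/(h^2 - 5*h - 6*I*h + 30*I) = (h - 1)/(h - 6*I)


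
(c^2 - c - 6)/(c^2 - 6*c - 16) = (c - 3)/(c - 8)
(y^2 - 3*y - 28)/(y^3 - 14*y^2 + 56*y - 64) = (y^2 - 3*y - 28)/(y^3 - 14*y^2 + 56*y - 64)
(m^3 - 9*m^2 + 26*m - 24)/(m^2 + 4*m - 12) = (m^2 - 7*m + 12)/(m + 6)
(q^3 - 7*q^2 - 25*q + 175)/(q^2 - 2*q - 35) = q - 5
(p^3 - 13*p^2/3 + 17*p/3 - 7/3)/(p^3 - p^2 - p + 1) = (p - 7/3)/(p + 1)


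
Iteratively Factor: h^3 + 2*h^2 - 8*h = (h)*(h^2 + 2*h - 8) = h*(h - 2)*(h + 4)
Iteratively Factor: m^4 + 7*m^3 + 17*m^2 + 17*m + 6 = (m + 1)*(m^3 + 6*m^2 + 11*m + 6) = (m + 1)^2*(m^2 + 5*m + 6) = (m + 1)^2*(m + 2)*(m + 3)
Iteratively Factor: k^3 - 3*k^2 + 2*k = (k)*(k^2 - 3*k + 2) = k*(k - 2)*(k - 1)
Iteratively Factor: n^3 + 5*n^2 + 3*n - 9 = (n - 1)*(n^2 + 6*n + 9) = (n - 1)*(n + 3)*(n + 3)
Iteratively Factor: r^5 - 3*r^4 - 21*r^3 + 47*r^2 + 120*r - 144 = (r - 4)*(r^4 + r^3 - 17*r^2 - 21*r + 36) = (r - 4)*(r + 3)*(r^3 - 2*r^2 - 11*r + 12) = (r - 4)*(r - 1)*(r + 3)*(r^2 - r - 12) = (r - 4)^2*(r - 1)*(r + 3)*(r + 3)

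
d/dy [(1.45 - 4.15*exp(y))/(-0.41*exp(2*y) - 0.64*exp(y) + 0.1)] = (-1.7015*exp(2*y) + 1.189*exp(y) + 0.513)*exp(y)/(0.1681*exp(4*y) + 0.5248*exp(3*y) + 0.3276*exp(2*y) - 0.128*exp(y) + 0.01)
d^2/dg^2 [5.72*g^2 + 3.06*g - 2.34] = 11.4400000000000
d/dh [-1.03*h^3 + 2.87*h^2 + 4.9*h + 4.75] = -3.09*h^2 + 5.74*h + 4.9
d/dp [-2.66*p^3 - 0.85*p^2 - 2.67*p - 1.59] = -7.98*p^2 - 1.7*p - 2.67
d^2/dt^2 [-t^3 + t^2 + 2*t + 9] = 2 - 6*t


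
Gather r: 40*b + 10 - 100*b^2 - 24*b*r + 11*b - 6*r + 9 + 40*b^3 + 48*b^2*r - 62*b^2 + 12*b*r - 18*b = 40*b^3 - 162*b^2 + 33*b + r*(48*b^2 - 12*b - 6) + 19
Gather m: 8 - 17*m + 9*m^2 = 9*m^2 - 17*m + 8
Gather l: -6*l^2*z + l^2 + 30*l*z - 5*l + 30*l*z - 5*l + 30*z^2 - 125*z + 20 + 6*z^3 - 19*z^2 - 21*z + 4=l^2*(1 - 6*z) + l*(60*z - 10) + 6*z^3 + 11*z^2 - 146*z + 24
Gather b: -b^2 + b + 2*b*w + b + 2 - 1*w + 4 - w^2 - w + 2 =-b^2 + b*(2*w + 2) - w^2 - 2*w + 8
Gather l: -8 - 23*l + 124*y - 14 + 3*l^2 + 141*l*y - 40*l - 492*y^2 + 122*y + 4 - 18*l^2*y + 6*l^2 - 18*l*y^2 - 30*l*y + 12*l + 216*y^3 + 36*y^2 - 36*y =l^2*(9 - 18*y) + l*(-18*y^2 + 111*y - 51) + 216*y^3 - 456*y^2 + 210*y - 18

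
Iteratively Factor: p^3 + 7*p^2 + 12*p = (p + 3)*(p^2 + 4*p) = p*(p + 3)*(p + 4)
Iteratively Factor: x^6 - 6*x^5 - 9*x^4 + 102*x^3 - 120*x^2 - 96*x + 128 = (x - 1)*(x^5 - 5*x^4 - 14*x^3 + 88*x^2 - 32*x - 128) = (x - 4)*(x - 1)*(x^4 - x^3 - 18*x^2 + 16*x + 32) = (x - 4)^2*(x - 1)*(x^3 + 3*x^2 - 6*x - 8) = (x - 4)^2*(x - 1)*(x + 4)*(x^2 - x - 2) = (x - 4)^2*(x - 1)*(x + 1)*(x + 4)*(x - 2)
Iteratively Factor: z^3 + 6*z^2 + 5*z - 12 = (z + 4)*(z^2 + 2*z - 3) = (z + 3)*(z + 4)*(z - 1)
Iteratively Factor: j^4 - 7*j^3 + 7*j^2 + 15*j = (j - 5)*(j^3 - 2*j^2 - 3*j) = (j - 5)*(j + 1)*(j^2 - 3*j) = (j - 5)*(j - 3)*(j + 1)*(j)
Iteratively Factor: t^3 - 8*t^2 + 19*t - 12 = (t - 3)*(t^2 - 5*t + 4) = (t - 4)*(t - 3)*(t - 1)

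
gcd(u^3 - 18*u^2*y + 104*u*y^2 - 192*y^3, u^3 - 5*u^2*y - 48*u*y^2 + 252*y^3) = -u + 6*y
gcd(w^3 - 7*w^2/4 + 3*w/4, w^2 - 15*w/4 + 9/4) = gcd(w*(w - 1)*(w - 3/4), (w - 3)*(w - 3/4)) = w - 3/4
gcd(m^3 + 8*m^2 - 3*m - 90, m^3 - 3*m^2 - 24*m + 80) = m + 5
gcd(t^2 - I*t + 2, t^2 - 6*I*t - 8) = t - 2*I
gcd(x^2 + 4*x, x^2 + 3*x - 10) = 1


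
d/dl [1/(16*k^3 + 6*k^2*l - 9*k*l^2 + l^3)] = 3*(-2*k^2 + 6*k*l - l^2)/(16*k^3 + 6*k^2*l - 9*k*l^2 + l^3)^2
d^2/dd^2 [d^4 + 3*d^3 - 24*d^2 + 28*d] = 12*d^2 + 18*d - 48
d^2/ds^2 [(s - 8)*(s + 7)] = 2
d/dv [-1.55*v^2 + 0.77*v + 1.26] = 0.77 - 3.1*v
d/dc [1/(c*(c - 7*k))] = (c*(-c + 7*k) - (c - 7*k)^2)/(c^2*(c - 7*k)^3)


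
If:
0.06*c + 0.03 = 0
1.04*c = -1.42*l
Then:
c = -0.50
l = 0.37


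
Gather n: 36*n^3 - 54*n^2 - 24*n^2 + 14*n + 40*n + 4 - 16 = 36*n^3 - 78*n^2 + 54*n - 12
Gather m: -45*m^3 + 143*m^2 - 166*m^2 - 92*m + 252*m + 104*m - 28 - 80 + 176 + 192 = -45*m^3 - 23*m^2 + 264*m + 260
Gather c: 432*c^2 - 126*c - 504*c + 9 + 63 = 432*c^2 - 630*c + 72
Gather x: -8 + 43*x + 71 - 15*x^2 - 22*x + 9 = -15*x^2 + 21*x + 72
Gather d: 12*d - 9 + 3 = 12*d - 6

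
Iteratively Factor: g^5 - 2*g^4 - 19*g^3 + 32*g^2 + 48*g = (g)*(g^4 - 2*g^3 - 19*g^2 + 32*g + 48) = g*(g + 4)*(g^3 - 6*g^2 + 5*g + 12) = g*(g + 1)*(g + 4)*(g^2 - 7*g + 12) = g*(g - 4)*(g + 1)*(g + 4)*(g - 3)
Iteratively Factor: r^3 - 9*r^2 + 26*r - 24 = (r - 4)*(r^2 - 5*r + 6) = (r - 4)*(r - 2)*(r - 3)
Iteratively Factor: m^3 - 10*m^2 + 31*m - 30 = (m - 3)*(m^2 - 7*m + 10) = (m - 5)*(m - 3)*(m - 2)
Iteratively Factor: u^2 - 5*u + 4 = (u - 1)*(u - 4)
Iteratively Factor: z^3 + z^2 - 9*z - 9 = (z - 3)*(z^2 + 4*z + 3) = (z - 3)*(z + 1)*(z + 3)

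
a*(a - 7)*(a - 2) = a^3 - 9*a^2 + 14*a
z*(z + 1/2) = z^2 + z/2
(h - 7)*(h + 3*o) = h^2 + 3*h*o - 7*h - 21*o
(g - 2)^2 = g^2 - 4*g + 4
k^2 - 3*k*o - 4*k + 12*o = (k - 4)*(k - 3*o)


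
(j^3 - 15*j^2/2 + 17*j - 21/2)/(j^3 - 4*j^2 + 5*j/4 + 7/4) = 2*(j - 3)/(2*j + 1)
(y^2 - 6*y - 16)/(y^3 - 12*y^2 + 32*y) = (y + 2)/(y*(y - 4))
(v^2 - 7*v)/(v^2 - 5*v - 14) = v/(v + 2)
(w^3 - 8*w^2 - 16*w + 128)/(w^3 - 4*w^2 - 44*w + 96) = (w^2 - 16)/(w^2 + 4*w - 12)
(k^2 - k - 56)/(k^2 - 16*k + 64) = (k + 7)/(k - 8)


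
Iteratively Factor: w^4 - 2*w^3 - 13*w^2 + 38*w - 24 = (w + 4)*(w^3 - 6*w^2 + 11*w - 6) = (w - 2)*(w + 4)*(w^2 - 4*w + 3) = (w - 3)*(w - 2)*(w + 4)*(w - 1)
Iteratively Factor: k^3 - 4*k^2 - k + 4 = (k - 4)*(k^2 - 1) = (k - 4)*(k + 1)*(k - 1)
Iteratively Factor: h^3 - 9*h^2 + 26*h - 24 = (h - 4)*(h^2 - 5*h + 6) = (h - 4)*(h - 2)*(h - 3)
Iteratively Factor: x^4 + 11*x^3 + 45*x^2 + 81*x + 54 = (x + 3)*(x^3 + 8*x^2 + 21*x + 18) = (x + 3)^2*(x^2 + 5*x + 6) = (x + 2)*(x + 3)^2*(x + 3)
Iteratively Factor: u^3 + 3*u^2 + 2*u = (u)*(u^2 + 3*u + 2) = u*(u + 2)*(u + 1)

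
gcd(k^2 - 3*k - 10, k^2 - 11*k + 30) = k - 5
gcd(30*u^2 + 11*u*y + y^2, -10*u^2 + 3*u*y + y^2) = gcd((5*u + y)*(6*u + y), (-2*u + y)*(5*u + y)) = 5*u + y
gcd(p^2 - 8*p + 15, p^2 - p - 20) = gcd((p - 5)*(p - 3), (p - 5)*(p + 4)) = p - 5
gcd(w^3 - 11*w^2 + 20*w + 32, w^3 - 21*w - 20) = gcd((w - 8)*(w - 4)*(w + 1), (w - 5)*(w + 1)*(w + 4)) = w + 1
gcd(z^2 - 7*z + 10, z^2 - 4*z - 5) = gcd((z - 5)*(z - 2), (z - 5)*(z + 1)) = z - 5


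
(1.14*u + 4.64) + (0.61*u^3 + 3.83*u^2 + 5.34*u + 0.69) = 0.61*u^3 + 3.83*u^2 + 6.48*u + 5.33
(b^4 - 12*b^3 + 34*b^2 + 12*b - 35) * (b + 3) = b^5 - 9*b^4 - 2*b^3 + 114*b^2 + b - 105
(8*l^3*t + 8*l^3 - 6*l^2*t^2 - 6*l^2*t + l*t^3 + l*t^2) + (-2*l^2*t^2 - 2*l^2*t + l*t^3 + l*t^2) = 8*l^3*t + 8*l^3 - 8*l^2*t^2 - 8*l^2*t + 2*l*t^3 + 2*l*t^2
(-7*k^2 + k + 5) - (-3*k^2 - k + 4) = -4*k^2 + 2*k + 1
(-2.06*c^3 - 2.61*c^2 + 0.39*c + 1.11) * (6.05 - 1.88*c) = 3.8728*c^4 - 7.5562*c^3 - 16.5237*c^2 + 0.2727*c + 6.7155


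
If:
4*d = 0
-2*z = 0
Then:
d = 0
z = 0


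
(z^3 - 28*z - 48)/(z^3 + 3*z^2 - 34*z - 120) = (z + 2)/(z + 5)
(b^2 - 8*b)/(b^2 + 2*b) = (b - 8)/(b + 2)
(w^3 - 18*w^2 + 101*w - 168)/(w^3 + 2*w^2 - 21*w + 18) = (w^2 - 15*w + 56)/(w^2 + 5*w - 6)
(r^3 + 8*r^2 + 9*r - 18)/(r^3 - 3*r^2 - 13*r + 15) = (r + 6)/(r - 5)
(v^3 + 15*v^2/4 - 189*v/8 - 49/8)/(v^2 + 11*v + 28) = (8*v^2 - 26*v - 7)/(8*(v + 4))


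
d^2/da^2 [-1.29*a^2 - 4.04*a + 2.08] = -2.58000000000000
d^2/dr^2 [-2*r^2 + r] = -4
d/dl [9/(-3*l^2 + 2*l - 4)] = 18*(3*l - 1)/(3*l^2 - 2*l + 4)^2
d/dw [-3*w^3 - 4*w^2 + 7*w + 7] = -9*w^2 - 8*w + 7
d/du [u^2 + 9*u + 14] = 2*u + 9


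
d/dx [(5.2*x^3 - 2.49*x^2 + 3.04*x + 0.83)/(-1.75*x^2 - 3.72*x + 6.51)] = (-9.1*x^4 - 38.688*x^3 + 116.1388*x^2 - 29.5148*x + 22.878)/(3.0625*x^4 + 13.02*x^3 - 8.9466*x^2 - 48.4344*x + 42.3801)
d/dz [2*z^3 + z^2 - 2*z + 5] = 6*z^2 + 2*z - 2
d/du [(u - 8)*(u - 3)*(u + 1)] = 3*u^2 - 20*u + 13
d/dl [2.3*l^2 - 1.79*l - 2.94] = 4.6*l - 1.79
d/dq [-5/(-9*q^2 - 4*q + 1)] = 10*(-9*q - 2)/(9*q^2 + 4*q - 1)^2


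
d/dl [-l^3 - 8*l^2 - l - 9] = -3*l^2 - 16*l - 1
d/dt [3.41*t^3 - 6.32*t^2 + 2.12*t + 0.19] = 10.23*t^2 - 12.64*t + 2.12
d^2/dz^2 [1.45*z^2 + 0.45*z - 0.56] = 2.90000000000000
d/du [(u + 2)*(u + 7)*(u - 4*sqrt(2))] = 3*u^2 - 8*sqrt(2)*u + 18*u - 36*sqrt(2) + 14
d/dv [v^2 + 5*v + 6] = 2*v + 5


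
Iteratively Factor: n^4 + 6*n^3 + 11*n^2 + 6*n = (n + 1)*(n^3 + 5*n^2 + 6*n) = (n + 1)*(n + 2)*(n^2 + 3*n) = n*(n + 1)*(n + 2)*(n + 3)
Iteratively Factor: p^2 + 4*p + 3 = (p + 1)*(p + 3)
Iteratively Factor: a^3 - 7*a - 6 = (a - 3)*(a^2 + 3*a + 2) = (a - 3)*(a + 1)*(a + 2)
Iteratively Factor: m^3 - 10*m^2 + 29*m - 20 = (m - 1)*(m^2 - 9*m + 20) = (m - 4)*(m - 1)*(m - 5)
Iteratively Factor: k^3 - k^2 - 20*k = (k)*(k^2 - k - 20) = k*(k - 5)*(k + 4)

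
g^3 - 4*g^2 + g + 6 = (g - 3)*(g - 2)*(g + 1)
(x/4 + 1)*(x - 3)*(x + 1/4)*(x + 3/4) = x^4/4 + x^3/2 - 173*x^2/64 - 189*x/64 - 9/16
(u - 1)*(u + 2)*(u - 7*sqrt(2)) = u^3 - 7*sqrt(2)*u^2 + u^2 - 7*sqrt(2)*u - 2*u + 14*sqrt(2)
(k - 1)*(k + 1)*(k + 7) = k^3 + 7*k^2 - k - 7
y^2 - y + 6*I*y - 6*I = (y - 1)*(y + 6*I)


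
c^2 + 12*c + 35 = (c + 5)*(c + 7)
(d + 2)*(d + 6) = d^2 + 8*d + 12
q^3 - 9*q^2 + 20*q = q*(q - 5)*(q - 4)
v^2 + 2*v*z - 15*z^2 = (v - 3*z)*(v + 5*z)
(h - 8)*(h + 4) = h^2 - 4*h - 32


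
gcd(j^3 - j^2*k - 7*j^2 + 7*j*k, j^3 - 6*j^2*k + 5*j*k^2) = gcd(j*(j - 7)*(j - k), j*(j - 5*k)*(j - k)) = j^2 - j*k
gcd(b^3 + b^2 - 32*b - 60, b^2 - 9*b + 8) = 1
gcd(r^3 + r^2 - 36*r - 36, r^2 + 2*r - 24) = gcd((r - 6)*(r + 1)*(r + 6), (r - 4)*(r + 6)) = r + 6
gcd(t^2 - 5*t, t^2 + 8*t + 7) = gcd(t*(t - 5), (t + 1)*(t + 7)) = 1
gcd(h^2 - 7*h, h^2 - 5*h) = h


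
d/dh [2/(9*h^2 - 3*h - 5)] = 6*(1 - 6*h)/(-9*h^2 + 3*h + 5)^2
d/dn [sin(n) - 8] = cos(n)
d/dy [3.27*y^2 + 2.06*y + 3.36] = 6.54*y + 2.06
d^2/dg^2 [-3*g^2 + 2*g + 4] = -6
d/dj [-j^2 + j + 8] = 1 - 2*j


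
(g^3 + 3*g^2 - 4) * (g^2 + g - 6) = g^5 + 4*g^4 - 3*g^3 - 22*g^2 - 4*g + 24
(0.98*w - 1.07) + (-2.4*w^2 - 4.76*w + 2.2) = -2.4*w^2 - 3.78*w + 1.13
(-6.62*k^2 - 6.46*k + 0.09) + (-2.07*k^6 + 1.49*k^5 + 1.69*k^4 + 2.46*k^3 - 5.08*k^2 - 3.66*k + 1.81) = -2.07*k^6 + 1.49*k^5 + 1.69*k^4 + 2.46*k^3 - 11.7*k^2 - 10.12*k + 1.9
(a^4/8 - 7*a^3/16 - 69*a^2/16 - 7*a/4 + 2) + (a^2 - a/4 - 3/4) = a^4/8 - 7*a^3/16 - 53*a^2/16 - 2*a + 5/4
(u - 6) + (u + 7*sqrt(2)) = 2*u - 6 + 7*sqrt(2)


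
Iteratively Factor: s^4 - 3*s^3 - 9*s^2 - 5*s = (s + 1)*(s^3 - 4*s^2 - 5*s) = (s + 1)^2*(s^2 - 5*s) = s*(s + 1)^2*(s - 5)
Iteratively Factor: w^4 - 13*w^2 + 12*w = (w + 4)*(w^3 - 4*w^2 + 3*w) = w*(w + 4)*(w^2 - 4*w + 3) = w*(w - 1)*(w + 4)*(w - 3)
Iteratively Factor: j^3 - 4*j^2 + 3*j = (j - 1)*(j^2 - 3*j) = (j - 3)*(j - 1)*(j)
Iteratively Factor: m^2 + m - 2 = (m + 2)*(m - 1)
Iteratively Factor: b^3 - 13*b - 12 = (b - 4)*(b^2 + 4*b + 3) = (b - 4)*(b + 1)*(b + 3)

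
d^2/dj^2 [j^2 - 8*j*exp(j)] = -8*j*exp(j) - 16*exp(j) + 2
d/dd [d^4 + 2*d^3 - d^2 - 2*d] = 4*d^3 + 6*d^2 - 2*d - 2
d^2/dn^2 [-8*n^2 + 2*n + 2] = -16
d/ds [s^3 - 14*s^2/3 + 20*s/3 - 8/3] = 3*s^2 - 28*s/3 + 20/3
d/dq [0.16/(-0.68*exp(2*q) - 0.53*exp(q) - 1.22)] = (0.2176*exp(q) + 0.0848)*exp(q)/(0.68*exp(2*q) + 0.53*exp(q) + 1.22)^2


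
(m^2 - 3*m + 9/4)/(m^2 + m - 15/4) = (2*m - 3)/(2*m + 5)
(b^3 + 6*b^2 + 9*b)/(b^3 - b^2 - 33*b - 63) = b/(b - 7)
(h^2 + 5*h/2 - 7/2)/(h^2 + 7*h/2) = (h - 1)/h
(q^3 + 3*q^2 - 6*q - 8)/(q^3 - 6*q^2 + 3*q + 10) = (q + 4)/(q - 5)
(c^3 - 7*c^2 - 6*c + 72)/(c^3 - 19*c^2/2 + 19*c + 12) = 2*(c + 3)/(2*c + 1)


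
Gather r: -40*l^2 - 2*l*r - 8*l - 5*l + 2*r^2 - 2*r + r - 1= -40*l^2 - 13*l + 2*r^2 + r*(-2*l - 1) - 1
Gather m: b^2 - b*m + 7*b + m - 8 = b^2 + 7*b + m*(1 - b) - 8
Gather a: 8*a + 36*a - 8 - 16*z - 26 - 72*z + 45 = 44*a - 88*z + 11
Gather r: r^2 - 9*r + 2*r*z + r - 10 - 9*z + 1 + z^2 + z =r^2 + r*(2*z - 8) + z^2 - 8*z - 9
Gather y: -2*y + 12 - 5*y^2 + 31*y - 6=-5*y^2 + 29*y + 6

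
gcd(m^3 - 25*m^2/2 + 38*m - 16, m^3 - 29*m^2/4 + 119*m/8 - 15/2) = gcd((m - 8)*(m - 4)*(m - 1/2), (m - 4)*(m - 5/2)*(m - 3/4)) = m - 4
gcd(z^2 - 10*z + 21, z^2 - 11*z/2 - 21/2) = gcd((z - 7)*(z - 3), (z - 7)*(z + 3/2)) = z - 7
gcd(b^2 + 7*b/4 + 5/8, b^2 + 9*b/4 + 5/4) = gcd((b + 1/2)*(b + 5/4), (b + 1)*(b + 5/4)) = b + 5/4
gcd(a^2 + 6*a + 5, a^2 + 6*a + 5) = a^2 + 6*a + 5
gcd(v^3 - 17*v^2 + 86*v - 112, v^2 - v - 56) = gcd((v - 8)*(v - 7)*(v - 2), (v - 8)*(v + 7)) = v - 8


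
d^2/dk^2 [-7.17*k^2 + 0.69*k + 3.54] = -14.3400000000000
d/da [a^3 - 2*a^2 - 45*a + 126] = 3*a^2 - 4*a - 45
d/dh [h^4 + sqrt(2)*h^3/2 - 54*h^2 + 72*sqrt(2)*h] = 4*h^3 + 3*sqrt(2)*h^2/2 - 108*h + 72*sqrt(2)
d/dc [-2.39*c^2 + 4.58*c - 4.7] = 4.58 - 4.78*c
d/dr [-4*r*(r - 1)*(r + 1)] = 4 - 12*r^2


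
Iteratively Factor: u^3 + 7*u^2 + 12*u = (u + 4)*(u^2 + 3*u) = (u + 3)*(u + 4)*(u)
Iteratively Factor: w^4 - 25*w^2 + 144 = (w - 3)*(w^3 + 3*w^2 - 16*w - 48) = (w - 3)*(w + 4)*(w^2 - w - 12) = (w - 4)*(w - 3)*(w + 4)*(w + 3)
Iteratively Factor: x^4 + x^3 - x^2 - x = (x)*(x^3 + x^2 - x - 1) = x*(x - 1)*(x^2 + 2*x + 1) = x*(x - 1)*(x + 1)*(x + 1)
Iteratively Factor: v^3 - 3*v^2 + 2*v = (v - 1)*(v^2 - 2*v) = (v - 2)*(v - 1)*(v)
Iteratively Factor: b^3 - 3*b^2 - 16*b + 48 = (b - 3)*(b^2 - 16) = (b - 3)*(b + 4)*(b - 4)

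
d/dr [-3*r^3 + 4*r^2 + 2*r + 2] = -9*r^2 + 8*r + 2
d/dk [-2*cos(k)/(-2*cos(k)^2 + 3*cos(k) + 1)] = 2*(cos(2*k) + 2)*sin(k)/(3*cos(k) - cos(2*k))^2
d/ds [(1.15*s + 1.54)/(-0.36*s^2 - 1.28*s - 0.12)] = (0.414*s^2 + 1.1088*s + 1.8332)/(0.1296*s^4 + 0.9216*s^3 + 1.7248*s^2 + 0.3072*s + 0.0144)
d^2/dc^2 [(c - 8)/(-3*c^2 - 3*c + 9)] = 2*(-(c - 8)*(2*c + 1)^2 + (3*c - 7)*(c^2 + c - 3))/(3*(c^2 + c - 3)^3)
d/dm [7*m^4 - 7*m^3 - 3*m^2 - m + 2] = 28*m^3 - 21*m^2 - 6*m - 1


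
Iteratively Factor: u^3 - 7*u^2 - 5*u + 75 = (u - 5)*(u^2 - 2*u - 15) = (u - 5)^2*(u + 3)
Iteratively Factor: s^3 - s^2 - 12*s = (s - 4)*(s^2 + 3*s) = s*(s - 4)*(s + 3)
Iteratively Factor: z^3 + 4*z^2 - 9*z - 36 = (z + 4)*(z^2 - 9) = (z - 3)*(z + 4)*(z + 3)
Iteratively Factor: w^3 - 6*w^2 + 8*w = (w - 2)*(w^2 - 4*w) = w*(w - 2)*(w - 4)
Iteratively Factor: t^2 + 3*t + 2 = (t + 1)*(t + 2)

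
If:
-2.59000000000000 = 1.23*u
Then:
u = -2.11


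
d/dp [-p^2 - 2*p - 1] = -2*p - 2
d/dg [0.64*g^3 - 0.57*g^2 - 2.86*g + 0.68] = 1.92*g^2 - 1.14*g - 2.86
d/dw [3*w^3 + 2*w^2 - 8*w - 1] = 9*w^2 + 4*w - 8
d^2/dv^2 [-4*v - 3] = 0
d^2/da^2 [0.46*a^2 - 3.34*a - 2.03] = 0.920000000000000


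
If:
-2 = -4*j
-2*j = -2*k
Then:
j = 1/2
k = 1/2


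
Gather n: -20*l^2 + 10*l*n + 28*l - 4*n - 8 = -20*l^2 + 28*l + n*(10*l - 4) - 8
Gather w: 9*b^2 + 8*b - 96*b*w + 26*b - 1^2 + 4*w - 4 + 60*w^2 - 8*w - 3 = 9*b^2 + 34*b + 60*w^2 + w*(-96*b - 4) - 8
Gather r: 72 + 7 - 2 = 77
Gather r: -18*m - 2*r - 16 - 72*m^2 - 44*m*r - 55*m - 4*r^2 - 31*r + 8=-72*m^2 - 73*m - 4*r^2 + r*(-44*m - 33) - 8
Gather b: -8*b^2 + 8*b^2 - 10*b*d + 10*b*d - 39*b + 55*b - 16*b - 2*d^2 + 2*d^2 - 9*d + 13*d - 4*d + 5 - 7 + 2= 0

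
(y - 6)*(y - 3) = y^2 - 9*y + 18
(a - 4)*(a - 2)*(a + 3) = a^3 - 3*a^2 - 10*a + 24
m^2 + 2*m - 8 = (m - 2)*(m + 4)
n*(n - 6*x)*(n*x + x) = n^3*x - 6*n^2*x^2 + n^2*x - 6*n*x^2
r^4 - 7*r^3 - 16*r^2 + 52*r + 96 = (r - 8)*(r - 3)*(r + 2)^2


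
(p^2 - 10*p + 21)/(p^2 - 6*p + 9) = (p - 7)/(p - 3)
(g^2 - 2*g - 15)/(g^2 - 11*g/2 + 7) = 2*(g^2 - 2*g - 15)/(2*g^2 - 11*g + 14)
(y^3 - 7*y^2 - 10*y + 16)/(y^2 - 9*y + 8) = y + 2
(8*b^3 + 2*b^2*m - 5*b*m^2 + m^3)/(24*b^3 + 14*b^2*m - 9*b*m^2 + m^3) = (2*b - m)/(6*b - m)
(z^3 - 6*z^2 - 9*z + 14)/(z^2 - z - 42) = (z^2 + z - 2)/(z + 6)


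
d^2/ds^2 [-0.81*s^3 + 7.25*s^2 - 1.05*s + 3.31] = 14.5 - 4.86*s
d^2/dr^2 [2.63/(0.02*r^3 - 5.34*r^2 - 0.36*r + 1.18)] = ((28.0884 - 0.3156*r)*(0.02*r^3 - 5.34*r^2 - 0.36*r + 1.18) + 2.63*(-0.12*r^2 + 21.36*r + 0.72)*(-0.06*r^2 + 10.68*r + 0.36))/(0.02*r^3 - 5.34*r^2 - 0.36*r + 1.18)^3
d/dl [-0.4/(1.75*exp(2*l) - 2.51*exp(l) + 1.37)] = (1.4*exp(l) - 1.004)*exp(l)/(1.75*exp(2*l) - 2.51*exp(l) + 1.37)^2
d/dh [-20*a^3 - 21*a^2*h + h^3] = -21*a^2 + 3*h^2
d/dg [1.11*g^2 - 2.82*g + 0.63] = 2.22*g - 2.82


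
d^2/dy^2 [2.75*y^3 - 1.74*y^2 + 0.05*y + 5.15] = 16.5*y - 3.48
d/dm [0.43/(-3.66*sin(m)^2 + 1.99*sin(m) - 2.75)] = (3.1476*sin(m) - 0.8557)*cos(m)/(3.66*sin(m)^2 - 1.99*sin(m) + 2.75)^2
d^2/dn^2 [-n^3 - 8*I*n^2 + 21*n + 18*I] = -6*n - 16*I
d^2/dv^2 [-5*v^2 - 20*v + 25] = -10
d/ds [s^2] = 2*s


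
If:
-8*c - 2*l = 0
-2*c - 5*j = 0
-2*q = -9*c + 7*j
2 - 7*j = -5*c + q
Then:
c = -20/19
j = 8/19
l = 80/19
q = -118/19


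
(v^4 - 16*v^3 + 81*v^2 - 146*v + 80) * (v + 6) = v^5 - 10*v^4 - 15*v^3 + 340*v^2 - 796*v + 480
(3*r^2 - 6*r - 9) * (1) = 3*r^2 - 6*r - 9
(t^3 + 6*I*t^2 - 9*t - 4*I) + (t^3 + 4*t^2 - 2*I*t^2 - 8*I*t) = 2*t^3 + 4*t^2 + 4*I*t^2 - 9*t - 8*I*t - 4*I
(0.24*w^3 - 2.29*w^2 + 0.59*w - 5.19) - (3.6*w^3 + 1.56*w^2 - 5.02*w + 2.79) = -3.36*w^3 - 3.85*w^2 + 5.61*w - 7.98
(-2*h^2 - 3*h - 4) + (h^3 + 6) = h^3 - 2*h^2 - 3*h + 2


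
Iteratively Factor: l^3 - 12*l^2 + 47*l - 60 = (l - 3)*(l^2 - 9*l + 20) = (l - 5)*(l - 3)*(l - 4)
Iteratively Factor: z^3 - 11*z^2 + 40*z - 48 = (z - 3)*(z^2 - 8*z + 16) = (z - 4)*(z - 3)*(z - 4)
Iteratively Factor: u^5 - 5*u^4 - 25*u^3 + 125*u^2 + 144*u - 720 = (u - 5)*(u^4 - 25*u^2 + 144) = (u - 5)*(u + 3)*(u^3 - 3*u^2 - 16*u + 48) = (u - 5)*(u - 4)*(u + 3)*(u^2 + u - 12) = (u - 5)*(u - 4)*(u - 3)*(u + 3)*(u + 4)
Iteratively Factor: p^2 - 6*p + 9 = (p - 3)*(p - 3)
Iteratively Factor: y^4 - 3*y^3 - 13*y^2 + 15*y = (y - 5)*(y^3 + 2*y^2 - 3*y) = y*(y - 5)*(y^2 + 2*y - 3) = y*(y - 5)*(y - 1)*(y + 3)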